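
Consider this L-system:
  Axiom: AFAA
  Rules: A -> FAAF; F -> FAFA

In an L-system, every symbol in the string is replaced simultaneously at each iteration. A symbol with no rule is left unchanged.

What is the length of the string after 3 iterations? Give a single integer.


Step 0: length = 4
Step 1: length = 16
Step 2: length = 64
Step 3: length = 256

Answer: 256


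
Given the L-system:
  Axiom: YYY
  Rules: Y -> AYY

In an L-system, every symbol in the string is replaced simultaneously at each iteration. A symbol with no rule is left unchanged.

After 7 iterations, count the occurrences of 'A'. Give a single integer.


Step 0: length=3, 'A' count=0
Step 1: length=9, 'A' count=3
Step 2: length=21, 'A' count=9
Step 3: length=45, 'A' count=21
Step 4: length=93, 'A' count=45
Step 5: length=189, 'A' count=93
Step 6: length=381, 'A' count=189
Step 7: length=765, 'A' count=381
Final string: AAAAAAAYYAYYAAYYAYYAAAYYAYYAAYYAYYAAAAYYAYYAAYYAYYAAAYYAYYAAYYAYYAAAAAYYAYYAAYYAYYAAAYYAYYAAYYAYYAAAAYYAYYAAYYAYYAAAYYAYYAAYYAYYAAAAAAYYAYYAAYYAYYAAAYYAYYAAYYAYYAAAAYYAYYAAYYAYYAAAYYAYYAAYYAYYAAAAAYYAYYAAYYAYYAAAYYAYYAAYYAYYAAAAYYAYYAAYYAYYAAAYYAYYAAYYAYYAAAAAAAYYAYYAAYYAYYAAAYYAYYAAYYAYYAAAAYYAYYAAYYAYYAAAYYAYYAAYYAYYAAAAAYYAYYAAYYAYYAAAYYAYYAAYYAYYAAAAYYAYYAAYYAYYAAAYYAYYAAYYAYYAAAAAAYYAYYAAYYAYYAAAYYAYYAAYYAYYAAAAYYAYYAAYYAYYAAAYYAYYAAYYAYYAAAAAYYAYYAAYYAYYAAAYYAYYAAYYAYYAAAAYYAYYAAYYAYYAAAYYAYYAAYYAYYAAAAAAAYYAYYAAYYAYYAAAYYAYYAAYYAYYAAAAYYAYYAAYYAYYAAAYYAYYAAYYAYYAAAAAYYAYYAAYYAYYAAAYYAYYAAYYAYYAAAAYYAYYAAYYAYYAAAYYAYYAAYYAYYAAAAAAYYAYYAAYYAYYAAAYYAYYAAYYAYYAAAAYYAYYAAYYAYYAAAYYAYYAAYYAYYAAAAAYYAYYAAYYAYYAAAYYAYYAAYYAYYAAAAYYAYYAAYYAYYAAAYYAYYAAYYAYY

Answer: 381


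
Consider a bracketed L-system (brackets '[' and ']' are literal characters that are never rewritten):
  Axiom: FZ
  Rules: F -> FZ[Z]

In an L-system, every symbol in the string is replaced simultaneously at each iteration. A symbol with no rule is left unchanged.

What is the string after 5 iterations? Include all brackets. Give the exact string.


Answer: FZ[Z]Z[Z]Z[Z]Z[Z]Z[Z]Z

Derivation:
Step 0: FZ
Step 1: FZ[Z]Z
Step 2: FZ[Z]Z[Z]Z
Step 3: FZ[Z]Z[Z]Z[Z]Z
Step 4: FZ[Z]Z[Z]Z[Z]Z[Z]Z
Step 5: FZ[Z]Z[Z]Z[Z]Z[Z]Z[Z]Z


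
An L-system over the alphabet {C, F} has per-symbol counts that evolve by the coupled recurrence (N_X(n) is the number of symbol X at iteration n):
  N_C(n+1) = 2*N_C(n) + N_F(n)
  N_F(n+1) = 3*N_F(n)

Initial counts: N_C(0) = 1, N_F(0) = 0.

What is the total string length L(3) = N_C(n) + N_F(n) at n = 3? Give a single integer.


Answer: 8

Derivation:
Step 0: N_C=1, N_F=0, L=1
Step 1: N_C=2, N_F=0, L=2
Step 2: N_C=4, N_F=0, L=4
Step 3: N_C=8, N_F=0, L=8


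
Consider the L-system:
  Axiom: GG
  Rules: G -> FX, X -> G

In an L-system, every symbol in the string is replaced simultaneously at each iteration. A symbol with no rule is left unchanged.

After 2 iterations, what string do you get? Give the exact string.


Step 0: GG
Step 1: FXFX
Step 2: FGFG

Answer: FGFG


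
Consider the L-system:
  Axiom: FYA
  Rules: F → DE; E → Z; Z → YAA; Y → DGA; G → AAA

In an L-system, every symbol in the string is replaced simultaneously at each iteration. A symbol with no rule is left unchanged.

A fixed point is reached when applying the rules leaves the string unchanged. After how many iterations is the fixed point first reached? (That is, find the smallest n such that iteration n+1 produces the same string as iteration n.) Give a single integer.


Step 0: FYA
Step 1: DEDGAA
Step 2: DZDAAAAA
Step 3: DYAADAAAAA
Step 4: DDGAAADAAAAA
Step 5: DDAAAAAADAAAAA
Step 6: DDAAAAAADAAAAA  (unchanged — fixed point at step 5)

Answer: 5


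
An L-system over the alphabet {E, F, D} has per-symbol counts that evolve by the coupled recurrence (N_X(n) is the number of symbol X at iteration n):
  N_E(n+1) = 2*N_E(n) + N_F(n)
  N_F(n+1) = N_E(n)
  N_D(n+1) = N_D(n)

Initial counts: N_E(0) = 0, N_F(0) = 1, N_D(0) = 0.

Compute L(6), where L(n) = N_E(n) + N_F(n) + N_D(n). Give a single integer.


Step 0: N_E=0, N_F=1, N_D=0, L=1
Step 1: N_E=1, N_F=0, N_D=0, L=1
Step 2: N_E=2, N_F=1, N_D=0, L=3
Step 3: N_E=5, N_F=2, N_D=0, L=7
Step 4: N_E=12, N_F=5, N_D=0, L=17
Step 5: N_E=29, N_F=12, N_D=0, L=41
Step 6: N_E=70, N_F=29, N_D=0, L=99

Answer: 99


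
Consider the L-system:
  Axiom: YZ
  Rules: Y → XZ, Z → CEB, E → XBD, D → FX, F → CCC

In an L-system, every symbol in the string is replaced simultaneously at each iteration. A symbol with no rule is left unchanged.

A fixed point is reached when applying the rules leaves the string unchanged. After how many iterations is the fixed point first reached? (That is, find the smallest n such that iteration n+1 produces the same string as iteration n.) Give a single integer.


Answer: 5

Derivation:
Step 0: YZ
Step 1: XZCEB
Step 2: XCEBCXBDB
Step 3: XCXBDBCXBFXB
Step 4: XCXBFXBCXBCCCXB
Step 5: XCXBCCCXBCXBCCCXB
Step 6: XCXBCCCXBCXBCCCXB  (unchanged — fixed point at step 5)


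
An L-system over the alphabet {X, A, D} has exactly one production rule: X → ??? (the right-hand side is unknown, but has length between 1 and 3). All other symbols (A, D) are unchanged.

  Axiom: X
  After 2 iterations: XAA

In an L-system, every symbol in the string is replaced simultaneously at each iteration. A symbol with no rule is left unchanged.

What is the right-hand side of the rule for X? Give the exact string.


Trying X → XA:
  Step 0: X
  Step 1: XA
  Step 2: XAA
Matches the given result.

Answer: XA


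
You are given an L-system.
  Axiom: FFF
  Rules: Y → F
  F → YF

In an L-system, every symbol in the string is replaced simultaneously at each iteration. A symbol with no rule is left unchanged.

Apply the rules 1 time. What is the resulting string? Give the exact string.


Answer: YFYFYF

Derivation:
Step 0: FFF
Step 1: YFYFYF


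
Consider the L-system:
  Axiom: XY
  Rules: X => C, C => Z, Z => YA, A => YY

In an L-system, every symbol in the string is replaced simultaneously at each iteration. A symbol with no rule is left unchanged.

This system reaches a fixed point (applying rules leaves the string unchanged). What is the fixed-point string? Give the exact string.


Step 0: XY
Step 1: CY
Step 2: ZY
Step 3: YAY
Step 4: YYYY
Step 5: YYYY  (unchanged — fixed point at step 4)

Answer: YYYY


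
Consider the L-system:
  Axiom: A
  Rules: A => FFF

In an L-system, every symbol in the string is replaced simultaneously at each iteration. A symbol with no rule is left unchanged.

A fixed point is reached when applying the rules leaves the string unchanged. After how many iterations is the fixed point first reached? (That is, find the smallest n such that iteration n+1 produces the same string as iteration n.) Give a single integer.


Answer: 1

Derivation:
Step 0: A
Step 1: FFF
Step 2: FFF  (unchanged — fixed point at step 1)


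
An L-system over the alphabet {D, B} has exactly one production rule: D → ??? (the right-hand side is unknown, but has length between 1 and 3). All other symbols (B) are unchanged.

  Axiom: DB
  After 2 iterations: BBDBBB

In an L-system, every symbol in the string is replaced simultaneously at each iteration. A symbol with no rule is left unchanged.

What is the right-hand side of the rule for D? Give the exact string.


Answer: BDB

Derivation:
Trying D → BDB:
  Step 0: DB
  Step 1: BDBB
  Step 2: BBDBBB
Matches the given result.


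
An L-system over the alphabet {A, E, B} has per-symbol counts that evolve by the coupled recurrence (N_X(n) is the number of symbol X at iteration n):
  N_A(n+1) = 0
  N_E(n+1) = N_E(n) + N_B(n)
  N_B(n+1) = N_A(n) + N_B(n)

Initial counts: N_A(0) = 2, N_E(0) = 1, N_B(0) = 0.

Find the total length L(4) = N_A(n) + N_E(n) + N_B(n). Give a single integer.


Step 0: N_A=2, N_E=1, N_B=0, L=3
Step 1: N_A=0, N_E=1, N_B=2, L=3
Step 2: N_A=0, N_E=3, N_B=2, L=5
Step 3: N_A=0, N_E=5, N_B=2, L=7
Step 4: N_A=0, N_E=7, N_B=2, L=9

Answer: 9


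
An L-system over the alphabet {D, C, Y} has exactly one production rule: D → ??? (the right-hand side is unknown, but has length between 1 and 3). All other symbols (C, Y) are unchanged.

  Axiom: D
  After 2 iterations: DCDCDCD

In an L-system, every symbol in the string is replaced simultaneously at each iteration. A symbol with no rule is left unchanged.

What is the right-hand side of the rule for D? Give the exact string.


Trying D → DCD:
  Step 0: D
  Step 1: DCD
  Step 2: DCDCDCD
Matches the given result.

Answer: DCD


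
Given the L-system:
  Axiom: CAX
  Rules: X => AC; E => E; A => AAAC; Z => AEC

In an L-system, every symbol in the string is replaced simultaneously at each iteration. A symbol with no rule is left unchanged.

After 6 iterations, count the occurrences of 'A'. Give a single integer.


Answer: 972

Derivation:
Final string: CAAACAAACAAACCAAACAAACAAACCAAACAAACAAACCCAAACAAACAAACCAAACAAACAAACCAAACAAACAAACCCAAACAAACAAACCAAACAAACAAACCAAACAAACAAACCCCAAACAAACAAACCAAACAAACAAACCAAACAAACAAACCCAAACAAACAAACCAAACAAACAAACCAAACAAACAAACCCAAACAAACAAACCAAACAAACAAACCAAACAAACAAACCCCAAACAAACAAACCAAACAAACAAACCAAACAAACAAACCCAAACAAACAAACCAAACAAACAAACCAAACAAACAAACCCAAACAAACAAACCAAACAAACAAACCAAACAAACAAACCCCCAAACAAACAAACCAAACAAACAAACCAAACAAACAAACCCAAACAAACAAACCAAACAAACAAACCAAACAAACAAACCCAAACAAACAAACCAAACAAACAAACCAAACAAACAAACCCCAAACAAACAAACCAAACAAACAAACCAAACAAACAAACCCAAACAAACAAACCAAACAAACAAACCAAACAAACAAACCCAAACAAACAAACCAAACAAACAAACCAAACAAACAAACCCCAAACAAACAAACCAAACAAACAAACCAAACAAACAAACCCAAACAAACAAACCAAACAAACAAACCAAACAAACAAACCCAAACAAACAAACCAAACAAACAAACCAAACAAACAAACCCCCAAACAAACAAACCAAACAAACAAACCAAACAAACAAACCCAAACAAACAAACCAAACAAACAAACCAAACAAACAAACCCAAACAAACAAACCAAACAAACAAACCAAACAAACAAACCCCAAACAAACAAACCAAACAAACAAACCAAACAAACAAACCCAAACAAACAAACCAAACAAACAAACCAAACAAACAAACCCAAACAAACAAACCAAACAAACAAACCAAACAAACAAACCCCAAACAAACAAACCAAACAAACAAACCAAACAAACAAACCCAAACAAACAAACCAAACAAACAAACCAAACAAACAAACCCAAACAAACAAACCAAACAAACAAACCAAACAAACAAACCCCCCAAACAAACAAACCAAACAAACAAACCAAACAAACAAACCCAAACAAACAAACCAAACAAACAAACCAAACAAACAAACCCAAACAAACAAACCAAACAAACAAACCAAACAAACAAACCCCAAACAAACAAACCAAACAAACAAACCAAACAAACAAACCCAAACAAACAAACCAAACAAACAAACCAAACAAACAAACCCAAACAAACAAACCAAACAAACAAACCAAACAAACAAACCCCAAACAAACAAACCAAACAAACAAACCAAACAAACAAACCCAAACAAACAAACCAAACAAACAAACCAAACAAACAAACCCAAACAAACAAACCAAACAAACAAACCAAACAAACAAACCCCCC
Count of 'A': 972


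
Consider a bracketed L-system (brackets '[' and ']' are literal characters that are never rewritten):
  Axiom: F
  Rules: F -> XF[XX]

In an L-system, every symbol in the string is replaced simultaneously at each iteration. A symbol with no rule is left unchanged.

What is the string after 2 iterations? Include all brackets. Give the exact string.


Answer: XXF[XX][XX]

Derivation:
Step 0: F
Step 1: XF[XX]
Step 2: XXF[XX][XX]


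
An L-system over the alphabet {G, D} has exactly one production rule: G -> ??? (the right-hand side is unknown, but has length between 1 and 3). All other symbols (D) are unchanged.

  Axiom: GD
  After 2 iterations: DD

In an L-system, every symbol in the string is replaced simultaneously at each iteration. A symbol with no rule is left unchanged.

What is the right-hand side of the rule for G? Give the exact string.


Answer: D

Derivation:
Trying G -> D:
  Step 0: GD
  Step 1: DD
  Step 2: DD
Matches the given result.


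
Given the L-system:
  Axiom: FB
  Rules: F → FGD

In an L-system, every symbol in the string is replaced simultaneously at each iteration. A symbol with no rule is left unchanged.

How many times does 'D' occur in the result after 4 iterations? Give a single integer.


Answer: 4

Derivation:
Step 0: FB  (0 'D')
Step 1: FGDB  (1 'D')
Step 2: FGDGDB  (2 'D')
Step 3: FGDGDGDB  (3 'D')
Step 4: FGDGDGDGDB  (4 'D')


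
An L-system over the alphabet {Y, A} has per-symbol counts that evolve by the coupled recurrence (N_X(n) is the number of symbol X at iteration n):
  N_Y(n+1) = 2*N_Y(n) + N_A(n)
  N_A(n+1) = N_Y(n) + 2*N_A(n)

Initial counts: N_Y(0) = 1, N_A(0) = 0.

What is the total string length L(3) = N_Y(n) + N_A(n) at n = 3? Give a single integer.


Step 0: N_Y=1, N_A=0, L=1
Step 1: N_Y=2, N_A=1, L=3
Step 2: N_Y=5, N_A=4, L=9
Step 3: N_Y=14, N_A=13, L=27

Answer: 27


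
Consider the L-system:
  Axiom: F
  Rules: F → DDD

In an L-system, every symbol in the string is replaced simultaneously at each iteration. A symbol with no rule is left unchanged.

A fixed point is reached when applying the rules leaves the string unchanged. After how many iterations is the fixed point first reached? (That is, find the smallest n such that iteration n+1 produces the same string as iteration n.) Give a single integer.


Step 0: F
Step 1: DDD
Step 2: DDD  (unchanged — fixed point at step 1)

Answer: 1


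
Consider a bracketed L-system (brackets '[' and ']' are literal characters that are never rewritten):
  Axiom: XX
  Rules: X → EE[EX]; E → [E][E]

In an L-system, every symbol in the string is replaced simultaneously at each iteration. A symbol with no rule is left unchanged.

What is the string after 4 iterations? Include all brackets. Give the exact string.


Answer: [[[E][E]][[E][E]]][[[E][E]][[E][E]]][[[E][E]][[E][E]]][[[E][E]][[E][E]]][[[[E][E]][[E][E]]][[[E][E]][[E][E]]][[E][E]][[E][E]][[E][E]][[E][E]][[[E][E]][[E][E]][E][E][E][E][[E][E]EE[EX]]]][[[E][E]][[E][E]]][[[E][E]][[E][E]]][[[E][E]][[E][E]]][[[E][E]][[E][E]]][[[[E][E]][[E][E]]][[[E][E]][[E][E]]][[E][E]][[E][E]][[E][E]][[E][E]][[[E][E]][[E][E]][E][E][E][E][[E][E]EE[EX]]]]

Derivation:
Step 0: XX
Step 1: EE[EX]EE[EX]
Step 2: [E][E][E][E][[E][E]EE[EX]][E][E][E][E][[E][E]EE[EX]]
Step 3: [[E][E]][[E][E]][[E][E]][[E][E]][[[E][E]][[E][E]][E][E][E][E][[E][E]EE[EX]]][[E][E]][[E][E]][[E][E]][[E][E]][[[E][E]][[E][E]][E][E][E][E][[E][E]EE[EX]]]
Step 4: [[[E][E]][[E][E]]][[[E][E]][[E][E]]][[[E][E]][[E][E]]][[[E][E]][[E][E]]][[[[E][E]][[E][E]]][[[E][E]][[E][E]]][[E][E]][[E][E]][[E][E]][[E][E]][[[E][E]][[E][E]][E][E][E][E][[E][E]EE[EX]]]][[[E][E]][[E][E]]][[[E][E]][[E][E]]][[[E][E]][[E][E]]][[[E][E]][[E][E]]][[[[E][E]][[E][E]]][[[E][E]][[E][E]]][[E][E]][[E][E]][[E][E]][[E][E]][[[E][E]][[E][E]][E][E][E][E][[E][E]EE[EX]]]]


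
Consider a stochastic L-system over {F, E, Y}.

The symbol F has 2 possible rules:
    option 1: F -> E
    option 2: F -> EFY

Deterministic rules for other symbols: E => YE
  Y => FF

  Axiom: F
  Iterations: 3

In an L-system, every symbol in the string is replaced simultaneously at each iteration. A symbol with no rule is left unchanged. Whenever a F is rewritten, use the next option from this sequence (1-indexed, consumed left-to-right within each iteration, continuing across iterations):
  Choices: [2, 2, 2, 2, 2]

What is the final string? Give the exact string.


Answer: FFYEYEEFYFFEFYEFY

Derivation:
Step 0: F
Step 1: EFY  (used choices [2])
Step 2: YEEFYFF  (used choices [2])
Step 3: FFYEYEEFYFFEFYEFY  (used choices [2, 2, 2])


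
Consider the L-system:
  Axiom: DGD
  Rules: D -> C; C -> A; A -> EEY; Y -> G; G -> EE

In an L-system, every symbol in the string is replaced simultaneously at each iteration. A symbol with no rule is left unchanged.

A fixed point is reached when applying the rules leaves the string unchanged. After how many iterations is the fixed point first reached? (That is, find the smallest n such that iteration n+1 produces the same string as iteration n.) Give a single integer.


Answer: 5

Derivation:
Step 0: DGD
Step 1: CEEC
Step 2: AEEA
Step 3: EEYEEEEY
Step 4: EEGEEEEG
Step 5: EEEEEEEEEE
Step 6: EEEEEEEEEE  (unchanged — fixed point at step 5)


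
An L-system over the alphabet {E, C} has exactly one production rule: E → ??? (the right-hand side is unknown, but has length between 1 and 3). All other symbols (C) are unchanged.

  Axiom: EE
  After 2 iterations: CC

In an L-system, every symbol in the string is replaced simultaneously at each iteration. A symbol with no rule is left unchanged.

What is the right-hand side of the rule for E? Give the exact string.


Trying E → C:
  Step 0: EE
  Step 1: CC
  Step 2: CC
Matches the given result.

Answer: C


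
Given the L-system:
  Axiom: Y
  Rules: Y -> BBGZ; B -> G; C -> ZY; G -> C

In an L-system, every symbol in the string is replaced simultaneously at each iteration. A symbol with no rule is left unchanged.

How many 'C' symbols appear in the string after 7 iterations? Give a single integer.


Answer: 4

Derivation:
Step 0: Y  (0 'C')
Step 1: BBGZ  (0 'C')
Step 2: GGCZ  (1 'C')
Step 3: CCZYZ  (2 'C')
Step 4: ZYZYZBBGZZ  (0 'C')
Step 5: ZBBGZZBBGZZGGCZZ  (1 'C')
Step 6: ZGGCZZGGCZZCCZYZZ  (4 'C')
Step 7: ZCCZYZZCCZYZZZYZYZBBGZZZ  (4 'C')


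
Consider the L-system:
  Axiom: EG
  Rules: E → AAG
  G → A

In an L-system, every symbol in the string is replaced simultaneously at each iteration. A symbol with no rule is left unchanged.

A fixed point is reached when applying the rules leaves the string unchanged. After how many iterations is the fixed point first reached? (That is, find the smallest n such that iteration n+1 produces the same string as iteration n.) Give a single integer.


Step 0: EG
Step 1: AAGA
Step 2: AAAA
Step 3: AAAA  (unchanged — fixed point at step 2)

Answer: 2


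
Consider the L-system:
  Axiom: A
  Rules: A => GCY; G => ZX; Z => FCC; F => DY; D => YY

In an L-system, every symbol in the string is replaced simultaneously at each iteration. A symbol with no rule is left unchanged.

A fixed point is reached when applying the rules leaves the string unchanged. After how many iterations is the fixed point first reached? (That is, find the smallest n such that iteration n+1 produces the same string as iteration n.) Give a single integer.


Answer: 5

Derivation:
Step 0: A
Step 1: GCY
Step 2: ZXCY
Step 3: FCCXCY
Step 4: DYCCXCY
Step 5: YYYCCXCY
Step 6: YYYCCXCY  (unchanged — fixed point at step 5)


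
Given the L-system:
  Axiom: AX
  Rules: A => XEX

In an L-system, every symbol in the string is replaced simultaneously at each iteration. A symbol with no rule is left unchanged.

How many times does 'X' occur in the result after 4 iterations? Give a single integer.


Step 0: AX  (1 'X')
Step 1: XEXX  (3 'X')
Step 2: XEXX  (3 'X')
Step 3: XEXX  (3 'X')
Step 4: XEXX  (3 'X')

Answer: 3


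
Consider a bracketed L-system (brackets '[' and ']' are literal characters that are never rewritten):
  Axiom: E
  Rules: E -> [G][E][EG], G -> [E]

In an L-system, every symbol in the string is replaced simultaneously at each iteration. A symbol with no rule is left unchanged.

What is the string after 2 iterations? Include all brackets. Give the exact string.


Answer: [[E]][[G][E][EG]][[G][E][EG][E]]

Derivation:
Step 0: E
Step 1: [G][E][EG]
Step 2: [[E]][[G][E][EG]][[G][E][EG][E]]


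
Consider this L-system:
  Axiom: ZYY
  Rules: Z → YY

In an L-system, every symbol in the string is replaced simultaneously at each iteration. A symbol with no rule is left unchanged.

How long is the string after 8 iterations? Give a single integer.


Answer: 4

Derivation:
Step 0: length = 3
Step 1: length = 4
Step 2: length = 4
Step 3: length = 4
Step 4: length = 4
Step 5: length = 4
Step 6: length = 4
Step 7: length = 4
Step 8: length = 4


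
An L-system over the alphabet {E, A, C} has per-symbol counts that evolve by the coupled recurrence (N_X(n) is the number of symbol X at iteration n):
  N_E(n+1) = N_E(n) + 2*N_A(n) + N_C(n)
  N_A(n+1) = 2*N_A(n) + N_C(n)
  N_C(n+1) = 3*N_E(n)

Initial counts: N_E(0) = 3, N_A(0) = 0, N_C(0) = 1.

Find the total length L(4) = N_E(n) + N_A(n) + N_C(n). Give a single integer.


Step 0: N_E=3, N_A=0, N_C=1, L=4
Step 1: N_E=4, N_A=1, N_C=9, L=14
Step 2: N_E=15, N_A=11, N_C=12, L=38
Step 3: N_E=49, N_A=34, N_C=45, L=128
Step 4: N_E=162, N_A=113, N_C=147, L=422

Answer: 422


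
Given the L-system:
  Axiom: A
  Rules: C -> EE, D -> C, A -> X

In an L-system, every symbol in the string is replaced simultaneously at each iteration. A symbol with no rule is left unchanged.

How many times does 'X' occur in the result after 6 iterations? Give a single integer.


Answer: 1

Derivation:
Step 0: A  (0 'X')
Step 1: X  (1 'X')
Step 2: X  (1 'X')
Step 3: X  (1 'X')
Step 4: X  (1 'X')
Step 5: X  (1 'X')
Step 6: X  (1 'X')


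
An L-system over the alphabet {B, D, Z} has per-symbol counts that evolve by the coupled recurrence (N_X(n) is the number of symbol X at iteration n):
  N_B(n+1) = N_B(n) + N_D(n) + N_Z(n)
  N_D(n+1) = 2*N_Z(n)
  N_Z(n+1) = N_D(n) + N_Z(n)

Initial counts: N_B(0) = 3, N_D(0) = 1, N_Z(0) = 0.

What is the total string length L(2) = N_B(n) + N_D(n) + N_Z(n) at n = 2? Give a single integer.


Answer: 8

Derivation:
Step 0: N_B=3, N_D=1, N_Z=0, L=4
Step 1: N_B=4, N_D=0, N_Z=1, L=5
Step 2: N_B=5, N_D=2, N_Z=1, L=8


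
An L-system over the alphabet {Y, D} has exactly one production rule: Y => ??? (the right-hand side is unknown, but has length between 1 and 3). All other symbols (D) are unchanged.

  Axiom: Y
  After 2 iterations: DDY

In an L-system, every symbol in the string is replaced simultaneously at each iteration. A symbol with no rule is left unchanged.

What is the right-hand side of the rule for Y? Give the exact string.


Trying Y => DY:
  Step 0: Y
  Step 1: DY
  Step 2: DDY
Matches the given result.

Answer: DY


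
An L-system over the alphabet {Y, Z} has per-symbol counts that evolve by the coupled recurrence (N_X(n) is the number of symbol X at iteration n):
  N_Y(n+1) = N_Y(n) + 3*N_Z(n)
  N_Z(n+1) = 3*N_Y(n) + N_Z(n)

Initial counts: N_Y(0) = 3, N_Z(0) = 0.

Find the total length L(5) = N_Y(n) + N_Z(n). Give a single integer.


Step 0: N_Y=3, N_Z=0, L=3
Step 1: N_Y=3, N_Z=9, L=12
Step 2: N_Y=30, N_Z=18, L=48
Step 3: N_Y=84, N_Z=108, L=192
Step 4: N_Y=408, N_Z=360, L=768
Step 5: N_Y=1488, N_Z=1584, L=3072

Answer: 3072


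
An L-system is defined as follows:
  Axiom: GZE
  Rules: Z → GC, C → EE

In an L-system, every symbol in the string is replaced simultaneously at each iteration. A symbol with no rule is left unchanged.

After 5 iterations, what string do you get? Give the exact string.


Answer: GGEEE

Derivation:
Step 0: GZE
Step 1: GGCE
Step 2: GGEEE
Step 3: GGEEE
Step 4: GGEEE
Step 5: GGEEE


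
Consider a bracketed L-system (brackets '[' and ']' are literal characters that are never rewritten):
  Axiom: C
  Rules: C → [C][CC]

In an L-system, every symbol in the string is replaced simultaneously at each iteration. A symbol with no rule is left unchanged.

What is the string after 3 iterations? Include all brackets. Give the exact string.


Answer: [[[C][CC]][[C][CC][C][CC]]][[[C][CC]][[C][CC][C][CC]][[C][CC]][[C][CC][C][CC]]]

Derivation:
Step 0: C
Step 1: [C][CC]
Step 2: [[C][CC]][[C][CC][C][CC]]
Step 3: [[[C][CC]][[C][CC][C][CC]]][[[C][CC]][[C][CC][C][CC]][[C][CC]][[C][CC][C][CC]]]


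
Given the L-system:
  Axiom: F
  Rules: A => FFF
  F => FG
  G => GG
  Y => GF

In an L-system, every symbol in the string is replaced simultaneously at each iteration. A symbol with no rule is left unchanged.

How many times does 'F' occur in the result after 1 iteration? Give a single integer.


Step 0: F  (1 'F')
Step 1: FG  (1 'F')

Answer: 1


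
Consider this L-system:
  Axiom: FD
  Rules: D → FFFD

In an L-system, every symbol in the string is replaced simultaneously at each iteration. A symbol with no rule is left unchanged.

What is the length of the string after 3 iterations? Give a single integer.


Answer: 11

Derivation:
Step 0: length = 2
Step 1: length = 5
Step 2: length = 8
Step 3: length = 11


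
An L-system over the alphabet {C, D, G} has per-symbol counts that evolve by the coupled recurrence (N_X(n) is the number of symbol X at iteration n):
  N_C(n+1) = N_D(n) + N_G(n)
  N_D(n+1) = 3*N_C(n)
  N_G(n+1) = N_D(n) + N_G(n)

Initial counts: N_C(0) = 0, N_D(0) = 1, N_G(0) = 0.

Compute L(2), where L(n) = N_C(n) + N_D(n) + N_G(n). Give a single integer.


Step 0: N_C=0, N_D=1, N_G=0, L=1
Step 1: N_C=1, N_D=0, N_G=1, L=2
Step 2: N_C=1, N_D=3, N_G=1, L=5

Answer: 5


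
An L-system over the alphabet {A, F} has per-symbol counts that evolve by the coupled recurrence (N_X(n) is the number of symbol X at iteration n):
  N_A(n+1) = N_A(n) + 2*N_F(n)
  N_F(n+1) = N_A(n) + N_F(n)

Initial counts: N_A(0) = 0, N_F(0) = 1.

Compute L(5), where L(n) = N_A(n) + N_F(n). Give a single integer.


Step 0: N_A=0, N_F=1, L=1
Step 1: N_A=2, N_F=1, L=3
Step 2: N_A=4, N_F=3, L=7
Step 3: N_A=10, N_F=7, L=17
Step 4: N_A=24, N_F=17, L=41
Step 5: N_A=58, N_F=41, L=99

Answer: 99


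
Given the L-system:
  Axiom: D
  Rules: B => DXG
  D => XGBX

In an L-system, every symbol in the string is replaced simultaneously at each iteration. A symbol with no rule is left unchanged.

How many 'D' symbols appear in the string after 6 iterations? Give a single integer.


Answer: 1

Derivation:
Step 0: D  (1 'D')
Step 1: XGBX  (0 'D')
Step 2: XGDXGX  (1 'D')
Step 3: XGXGBXXGX  (0 'D')
Step 4: XGXGDXGXXGX  (1 'D')
Step 5: XGXGXGBXXGXXGX  (0 'D')
Step 6: XGXGXGDXGXXGXXGX  (1 'D')


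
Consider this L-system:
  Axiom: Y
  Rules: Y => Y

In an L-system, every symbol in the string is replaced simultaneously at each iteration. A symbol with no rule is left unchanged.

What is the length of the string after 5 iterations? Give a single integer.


Answer: 1

Derivation:
Step 0: length = 1
Step 1: length = 1
Step 2: length = 1
Step 3: length = 1
Step 4: length = 1
Step 5: length = 1


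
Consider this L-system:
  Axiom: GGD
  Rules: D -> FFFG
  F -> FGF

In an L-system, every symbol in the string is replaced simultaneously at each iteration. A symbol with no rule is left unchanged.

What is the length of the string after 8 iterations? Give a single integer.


Step 0: length = 3
Step 1: length = 6
Step 2: length = 12
Step 3: length = 24
Step 4: length = 48
Step 5: length = 96
Step 6: length = 192
Step 7: length = 384
Step 8: length = 768

Answer: 768


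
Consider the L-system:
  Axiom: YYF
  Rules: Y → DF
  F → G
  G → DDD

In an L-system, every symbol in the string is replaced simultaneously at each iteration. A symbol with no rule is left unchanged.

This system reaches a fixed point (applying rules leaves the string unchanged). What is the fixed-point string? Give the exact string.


Answer: DDDDDDDDDDD

Derivation:
Step 0: YYF
Step 1: DFDFG
Step 2: DGDGDDD
Step 3: DDDDDDDDDDD
Step 4: DDDDDDDDDDD  (unchanged — fixed point at step 3)


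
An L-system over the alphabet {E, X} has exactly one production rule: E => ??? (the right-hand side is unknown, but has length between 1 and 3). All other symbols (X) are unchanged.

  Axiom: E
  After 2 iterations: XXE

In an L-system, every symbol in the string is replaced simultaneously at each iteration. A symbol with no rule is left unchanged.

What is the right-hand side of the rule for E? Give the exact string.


Answer: XE

Derivation:
Trying E => XE:
  Step 0: E
  Step 1: XE
  Step 2: XXE
Matches the given result.


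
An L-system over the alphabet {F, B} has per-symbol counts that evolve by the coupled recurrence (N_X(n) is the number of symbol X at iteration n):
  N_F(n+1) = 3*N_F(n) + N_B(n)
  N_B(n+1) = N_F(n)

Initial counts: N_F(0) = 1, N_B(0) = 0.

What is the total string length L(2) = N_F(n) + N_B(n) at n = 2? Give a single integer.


Answer: 13

Derivation:
Step 0: N_F=1, N_B=0, L=1
Step 1: N_F=3, N_B=1, L=4
Step 2: N_F=10, N_B=3, L=13


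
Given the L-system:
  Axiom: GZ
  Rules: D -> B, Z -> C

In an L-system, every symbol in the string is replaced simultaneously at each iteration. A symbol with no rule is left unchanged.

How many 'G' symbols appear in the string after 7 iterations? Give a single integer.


Answer: 1

Derivation:
Step 0: GZ  (1 'G')
Step 1: GC  (1 'G')
Step 2: GC  (1 'G')
Step 3: GC  (1 'G')
Step 4: GC  (1 'G')
Step 5: GC  (1 'G')
Step 6: GC  (1 'G')
Step 7: GC  (1 'G')


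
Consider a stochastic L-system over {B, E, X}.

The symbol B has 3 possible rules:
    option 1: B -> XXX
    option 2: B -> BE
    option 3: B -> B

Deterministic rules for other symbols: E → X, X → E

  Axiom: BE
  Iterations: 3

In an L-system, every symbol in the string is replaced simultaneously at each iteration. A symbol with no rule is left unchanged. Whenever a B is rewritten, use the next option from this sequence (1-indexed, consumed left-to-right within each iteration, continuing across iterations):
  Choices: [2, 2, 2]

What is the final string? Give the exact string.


Answer: BEXEX

Derivation:
Step 0: BE
Step 1: BEX  (used choices [2])
Step 2: BEXE  (used choices [2])
Step 3: BEXEX  (used choices [2])


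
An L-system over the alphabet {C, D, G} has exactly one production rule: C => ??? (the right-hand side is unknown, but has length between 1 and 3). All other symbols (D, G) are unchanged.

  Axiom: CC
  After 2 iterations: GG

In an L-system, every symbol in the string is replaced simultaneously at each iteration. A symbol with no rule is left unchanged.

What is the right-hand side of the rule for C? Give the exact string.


Trying C => G:
  Step 0: CC
  Step 1: GG
  Step 2: GG
Matches the given result.

Answer: G


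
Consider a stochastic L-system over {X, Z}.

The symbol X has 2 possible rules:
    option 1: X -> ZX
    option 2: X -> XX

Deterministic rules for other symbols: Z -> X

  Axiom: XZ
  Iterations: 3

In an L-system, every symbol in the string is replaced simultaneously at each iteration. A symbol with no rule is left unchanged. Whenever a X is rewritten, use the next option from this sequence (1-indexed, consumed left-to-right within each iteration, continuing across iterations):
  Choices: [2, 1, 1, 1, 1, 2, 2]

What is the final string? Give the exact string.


Step 0: XZ
Step 1: XXX  (used choices [2])
Step 2: ZXZXZX  (used choices [1, 1, 1])
Step 3: XZXXXXXXX  (used choices [1, 2, 2])

Answer: XZXXXXXXX


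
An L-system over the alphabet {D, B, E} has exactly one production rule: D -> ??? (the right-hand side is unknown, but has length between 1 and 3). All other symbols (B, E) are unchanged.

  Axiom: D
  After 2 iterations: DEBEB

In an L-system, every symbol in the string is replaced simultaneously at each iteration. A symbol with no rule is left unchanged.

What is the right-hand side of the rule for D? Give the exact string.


Answer: DEB

Derivation:
Trying D -> DEB:
  Step 0: D
  Step 1: DEB
  Step 2: DEBEB
Matches the given result.


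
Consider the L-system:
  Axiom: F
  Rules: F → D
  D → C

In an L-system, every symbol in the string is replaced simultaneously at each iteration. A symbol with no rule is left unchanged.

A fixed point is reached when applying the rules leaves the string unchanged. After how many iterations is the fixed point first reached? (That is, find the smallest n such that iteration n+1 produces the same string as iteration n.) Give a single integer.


Step 0: F
Step 1: D
Step 2: C
Step 3: C  (unchanged — fixed point at step 2)

Answer: 2


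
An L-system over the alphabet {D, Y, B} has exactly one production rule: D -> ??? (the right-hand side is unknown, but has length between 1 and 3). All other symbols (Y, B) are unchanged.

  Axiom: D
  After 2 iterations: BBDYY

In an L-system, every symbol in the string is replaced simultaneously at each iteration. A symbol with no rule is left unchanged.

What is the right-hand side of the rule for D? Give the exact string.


Trying D -> BDY:
  Step 0: D
  Step 1: BDY
  Step 2: BBDYY
Matches the given result.

Answer: BDY


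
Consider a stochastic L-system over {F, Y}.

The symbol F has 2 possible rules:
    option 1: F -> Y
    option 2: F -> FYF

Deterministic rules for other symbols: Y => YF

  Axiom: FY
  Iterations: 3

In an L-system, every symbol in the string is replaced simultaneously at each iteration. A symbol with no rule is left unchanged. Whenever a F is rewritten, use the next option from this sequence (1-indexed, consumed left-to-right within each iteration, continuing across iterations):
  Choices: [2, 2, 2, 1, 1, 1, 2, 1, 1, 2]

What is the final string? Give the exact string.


Step 0: FY
Step 1: FYFYF  (used choices [2])
Step 2: FYFYFFYFYFY  (used choices [2, 2, 1])
Step 3: YYFYYFFYFYYFYYFFYFYF  (used choices [1, 1, 2, 1, 1, 2])

Answer: YYFYYFFYFYYFYYFFYFYF


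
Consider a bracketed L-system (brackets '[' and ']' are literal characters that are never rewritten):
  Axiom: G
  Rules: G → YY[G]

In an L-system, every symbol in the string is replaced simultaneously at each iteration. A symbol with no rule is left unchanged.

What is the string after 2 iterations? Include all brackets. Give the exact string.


Step 0: G
Step 1: YY[G]
Step 2: YY[YY[G]]

Answer: YY[YY[G]]


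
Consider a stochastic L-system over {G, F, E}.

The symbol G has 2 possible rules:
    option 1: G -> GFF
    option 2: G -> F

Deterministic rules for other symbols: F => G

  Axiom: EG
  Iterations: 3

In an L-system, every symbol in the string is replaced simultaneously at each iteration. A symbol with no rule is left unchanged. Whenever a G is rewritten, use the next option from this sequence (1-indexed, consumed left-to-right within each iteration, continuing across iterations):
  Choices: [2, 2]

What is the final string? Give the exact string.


Answer: EF

Derivation:
Step 0: EG
Step 1: EF  (used choices [2])
Step 2: EG  (used choices [])
Step 3: EF  (used choices [2])


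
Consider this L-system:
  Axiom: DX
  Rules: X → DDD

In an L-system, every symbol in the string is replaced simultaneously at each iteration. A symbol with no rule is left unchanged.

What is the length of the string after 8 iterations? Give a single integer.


Answer: 4

Derivation:
Step 0: length = 2
Step 1: length = 4
Step 2: length = 4
Step 3: length = 4
Step 4: length = 4
Step 5: length = 4
Step 6: length = 4
Step 7: length = 4
Step 8: length = 4


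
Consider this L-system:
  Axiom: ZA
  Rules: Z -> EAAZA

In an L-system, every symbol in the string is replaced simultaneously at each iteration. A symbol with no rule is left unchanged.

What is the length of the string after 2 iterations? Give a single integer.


Step 0: length = 2
Step 1: length = 6
Step 2: length = 10

Answer: 10


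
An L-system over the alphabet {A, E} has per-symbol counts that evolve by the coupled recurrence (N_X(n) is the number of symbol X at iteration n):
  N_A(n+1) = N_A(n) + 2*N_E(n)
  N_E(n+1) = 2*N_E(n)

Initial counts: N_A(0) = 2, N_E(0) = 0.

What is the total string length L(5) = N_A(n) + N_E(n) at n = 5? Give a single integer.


Answer: 2

Derivation:
Step 0: N_A=2, N_E=0, L=2
Step 1: N_A=2, N_E=0, L=2
Step 2: N_A=2, N_E=0, L=2
Step 3: N_A=2, N_E=0, L=2
Step 4: N_A=2, N_E=0, L=2
Step 5: N_A=2, N_E=0, L=2


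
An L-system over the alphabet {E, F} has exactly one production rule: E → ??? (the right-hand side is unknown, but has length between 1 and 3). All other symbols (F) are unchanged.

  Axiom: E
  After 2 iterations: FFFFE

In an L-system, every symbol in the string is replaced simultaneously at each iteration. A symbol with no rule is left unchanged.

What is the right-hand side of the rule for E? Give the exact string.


Trying E → FFE:
  Step 0: E
  Step 1: FFE
  Step 2: FFFFE
Matches the given result.

Answer: FFE


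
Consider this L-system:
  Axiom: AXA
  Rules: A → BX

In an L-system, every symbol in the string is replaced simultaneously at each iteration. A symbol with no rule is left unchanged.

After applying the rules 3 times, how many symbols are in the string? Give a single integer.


Step 0: length = 3
Step 1: length = 5
Step 2: length = 5
Step 3: length = 5

Answer: 5


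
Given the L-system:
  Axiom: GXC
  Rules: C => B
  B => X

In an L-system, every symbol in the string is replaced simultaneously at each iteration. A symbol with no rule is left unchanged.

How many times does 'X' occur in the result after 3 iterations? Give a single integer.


Step 0: GXC  (1 'X')
Step 1: GXB  (1 'X')
Step 2: GXX  (2 'X')
Step 3: GXX  (2 'X')

Answer: 2


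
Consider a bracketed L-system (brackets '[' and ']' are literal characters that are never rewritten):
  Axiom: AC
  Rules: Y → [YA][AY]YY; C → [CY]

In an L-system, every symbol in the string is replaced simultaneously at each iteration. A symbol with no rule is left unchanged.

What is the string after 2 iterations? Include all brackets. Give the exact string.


Answer: A[[CY][YA][AY]YY]

Derivation:
Step 0: AC
Step 1: A[CY]
Step 2: A[[CY][YA][AY]YY]


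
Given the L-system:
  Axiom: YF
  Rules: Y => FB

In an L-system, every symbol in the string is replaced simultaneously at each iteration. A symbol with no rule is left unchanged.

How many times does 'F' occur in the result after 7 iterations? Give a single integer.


Step 0: YF  (1 'F')
Step 1: FBF  (2 'F')
Step 2: FBF  (2 'F')
Step 3: FBF  (2 'F')
Step 4: FBF  (2 'F')
Step 5: FBF  (2 'F')
Step 6: FBF  (2 'F')
Step 7: FBF  (2 'F')

Answer: 2


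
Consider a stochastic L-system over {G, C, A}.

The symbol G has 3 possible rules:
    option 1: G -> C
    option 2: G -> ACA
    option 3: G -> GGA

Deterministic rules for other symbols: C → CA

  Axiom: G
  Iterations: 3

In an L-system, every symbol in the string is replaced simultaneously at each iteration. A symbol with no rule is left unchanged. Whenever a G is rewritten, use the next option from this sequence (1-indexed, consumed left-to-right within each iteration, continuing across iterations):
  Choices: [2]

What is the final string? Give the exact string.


Answer: ACAAA

Derivation:
Step 0: G
Step 1: ACA  (used choices [2])
Step 2: ACAA  (used choices [])
Step 3: ACAAA  (used choices [])


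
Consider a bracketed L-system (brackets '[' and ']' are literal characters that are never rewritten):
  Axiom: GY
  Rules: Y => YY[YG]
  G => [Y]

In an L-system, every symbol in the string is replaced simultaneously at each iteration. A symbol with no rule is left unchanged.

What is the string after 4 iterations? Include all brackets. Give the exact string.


Answer: [YY[YG]YY[YG][YY[YG][Y]]YY[YG]YY[YG][YY[YG][Y]][YY[YG]YY[YG][YY[YG][Y]][YY[YG]]]]YY[YG]YY[YG][YY[YG][Y]]YY[YG]YY[YG][YY[YG][Y]][YY[YG]YY[YG][YY[YG][Y]][YY[YG]]]YY[YG]YY[YG][YY[YG][Y]]YY[YG]YY[YG][YY[YG][Y]][YY[YG]YY[YG][YY[YG][Y]][YY[YG]]][YY[YG]YY[YG][YY[YG][Y]]YY[YG]YY[YG][YY[YG][Y]][YY[YG]YY[YG][YY[YG][Y]][YY[YG]]][YY[YG]YY[YG][YY[YG][Y]]]]

Derivation:
Step 0: GY
Step 1: [Y]YY[YG]
Step 2: [YY[YG]]YY[YG]YY[YG][YY[YG][Y]]
Step 3: [YY[YG]YY[YG][YY[YG][Y]]]YY[YG]YY[YG][YY[YG][Y]]YY[YG]YY[YG][YY[YG][Y]][YY[YG]YY[YG][YY[YG][Y]][YY[YG]]]
Step 4: [YY[YG]YY[YG][YY[YG][Y]]YY[YG]YY[YG][YY[YG][Y]][YY[YG]YY[YG][YY[YG][Y]][YY[YG]]]]YY[YG]YY[YG][YY[YG][Y]]YY[YG]YY[YG][YY[YG][Y]][YY[YG]YY[YG][YY[YG][Y]][YY[YG]]]YY[YG]YY[YG][YY[YG][Y]]YY[YG]YY[YG][YY[YG][Y]][YY[YG]YY[YG][YY[YG][Y]][YY[YG]]][YY[YG]YY[YG][YY[YG][Y]]YY[YG]YY[YG][YY[YG][Y]][YY[YG]YY[YG][YY[YG][Y]][YY[YG]]][YY[YG]YY[YG][YY[YG][Y]]]]


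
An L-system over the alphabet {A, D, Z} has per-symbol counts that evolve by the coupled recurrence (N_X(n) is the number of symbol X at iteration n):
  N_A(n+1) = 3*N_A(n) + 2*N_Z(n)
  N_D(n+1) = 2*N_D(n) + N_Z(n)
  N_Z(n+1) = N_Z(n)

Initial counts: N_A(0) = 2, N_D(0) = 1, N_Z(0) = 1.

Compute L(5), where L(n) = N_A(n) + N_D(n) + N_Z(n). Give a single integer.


Step 0: N_A=2, N_D=1, N_Z=1, L=4
Step 1: N_A=8, N_D=3, N_Z=1, L=12
Step 2: N_A=26, N_D=7, N_Z=1, L=34
Step 3: N_A=80, N_D=15, N_Z=1, L=96
Step 4: N_A=242, N_D=31, N_Z=1, L=274
Step 5: N_A=728, N_D=63, N_Z=1, L=792

Answer: 792


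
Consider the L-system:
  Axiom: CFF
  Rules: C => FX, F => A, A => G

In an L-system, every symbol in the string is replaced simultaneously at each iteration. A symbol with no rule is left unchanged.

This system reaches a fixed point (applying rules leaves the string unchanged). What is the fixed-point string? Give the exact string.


Step 0: CFF
Step 1: FXAA
Step 2: AXGG
Step 3: GXGG
Step 4: GXGG  (unchanged — fixed point at step 3)

Answer: GXGG


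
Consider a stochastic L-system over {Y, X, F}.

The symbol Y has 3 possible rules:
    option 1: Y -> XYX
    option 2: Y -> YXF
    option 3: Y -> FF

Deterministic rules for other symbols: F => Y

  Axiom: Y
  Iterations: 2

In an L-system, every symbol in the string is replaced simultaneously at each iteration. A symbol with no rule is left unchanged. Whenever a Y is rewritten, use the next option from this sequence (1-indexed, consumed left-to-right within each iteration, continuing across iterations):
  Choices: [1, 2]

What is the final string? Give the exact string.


Answer: XYXFX

Derivation:
Step 0: Y
Step 1: XYX  (used choices [1])
Step 2: XYXFX  (used choices [2])
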